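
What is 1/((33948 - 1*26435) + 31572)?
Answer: 1/39085 ≈ 2.5585e-5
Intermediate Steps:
1/((33948 - 1*26435) + 31572) = 1/((33948 - 26435) + 31572) = 1/(7513 + 31572) = 1/39085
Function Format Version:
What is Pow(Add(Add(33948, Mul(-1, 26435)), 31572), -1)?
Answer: Rational(1, 39085) ≈ 2.5585e-5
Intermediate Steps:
Pow(Add(Add(33948, Mul(-1, 26435)), 31572), -1) = Pow(Add(Add(33948, -26435), 31572), -1) = Pow(Add(7513, 31572), -1) = Pow(39085, -1) = Rational(1, 39085)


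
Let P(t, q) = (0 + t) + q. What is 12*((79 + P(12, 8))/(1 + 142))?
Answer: 108/13 ≈ 8.3077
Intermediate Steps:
P(t, q) = q + t (P(t, q) = t + q = q + t)
12*((79 + P(12, 8))/(1 + 142)) = 12*((79 + (8 + 12))/(1 + 142)) = 12*((79 + 20)/143) = 12*(99*(1/143)) = 12*(9/13) = 108/13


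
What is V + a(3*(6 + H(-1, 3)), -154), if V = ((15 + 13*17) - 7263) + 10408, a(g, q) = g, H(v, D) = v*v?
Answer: 3402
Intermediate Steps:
H(v, D) = v²
V = 3381 (V = ((15 + 221) - 7263) + 10408 = (236 - 7263) + 10408 = -7027 + 10408 = 3381)
V + a(3*(6 + H(-1, 3)), -154) = 3381 + 3*(6 + (-1)²) = 3381 + 3*(6 + 1) = 3381 + 3*7 = 3381 + 21 = 3402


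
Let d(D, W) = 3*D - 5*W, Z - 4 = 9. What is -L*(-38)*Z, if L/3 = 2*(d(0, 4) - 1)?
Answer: -62244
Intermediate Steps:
Z = 13 (Z = 4 + 9 = 13)
d(D, W) = -5*W + 3*D
L = -126 (L = 3*(2*((-5*4 + 3*0) - 1)) = 3*(2*((-20 + 0) - 1)) = 3*(2*(-20 - 1)) = 3*(2*(-21)) = 3*(-42) = -126)
-L*(-38)*Z = -(-126*(-38))*13 = -4788*13 = -1*62244 = -62244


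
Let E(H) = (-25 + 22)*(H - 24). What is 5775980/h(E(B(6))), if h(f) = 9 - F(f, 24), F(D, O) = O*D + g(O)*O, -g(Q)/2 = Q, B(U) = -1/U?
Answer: -5775980/579 ≈ -9975.8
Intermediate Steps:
E(H) = 72 - 3*H (E(H) = -3*(-24 + H) = 72 - 3*H)
g(Q) = -2*Q
F(D, O) = -2*O² + D*O (F(D, O) = O*D + (-2*O)*O = D*O - 2*O² = -2*O² + D*O)
h(f) = 1161 - 24*f (h(f) = 9 - 24*(f - 2*24) = 9 - 24*(f - 48) = 9 - 24*(-48 + f) = 9 - (-1152 + 24*f) = 9 + (1152 - 24*f) = 1161 - 24*f)
5775980/h(E(B(6))) = 5775980/(1161 - 24*(72 - (-3)/6)) = 5775980/(1161 - 24*(72 - 3*(-⅙))) = 5775980/(1161 - 24*(72 + ½)) = 5775980/(1161 - 24*145/2) = 5775980/(1161 - 1740) = 5775980/(-579) = 5775980*(-1/579) = -5775980/579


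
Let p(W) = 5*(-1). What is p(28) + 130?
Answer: 125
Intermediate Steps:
p(W) = -5
p(28) + 130 = -5 + 130 = 125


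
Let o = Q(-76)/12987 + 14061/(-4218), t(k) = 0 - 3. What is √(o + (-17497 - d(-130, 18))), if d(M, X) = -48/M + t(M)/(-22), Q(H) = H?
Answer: I*√358151497475604690/4523805 ≈ 132.29*I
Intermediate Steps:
t(k) = -3
d(M, X) = 3/22 - 48/M (d(M, X) = -48/M - 3/(-22) = -48/M - 3*(-1/22) = -48/M + 3/22 = 3/22 - 48/M)
o = -1648025/493506 (o = -76/12987 + 14061/(-4218) = -76*1/12987 + 14061*(-1/4218) = -76/12987 - 4687/1406 = -1648025/493506 ≈ -3.3394)
√(o + (-17497 - d(-130, 18))) = √(-1648025/493506 + (-17497 - (3/22 - 48/(-130)))) = √(-1648025/493506 + (-17497 - (3/22 - 48*(-1/130)))) = √(-1648025/493506 + (-17497 - (3/22 + 24/65))) = √(-1648025/493506 + (-17497 - 1*723/1430)) = √(-1648025/493506 + (-17497 - 723/1430)) = √(-1648025/493506 - 25021433/1430) = √(-237511230574/13571415) = I*√358151497475604690/4523805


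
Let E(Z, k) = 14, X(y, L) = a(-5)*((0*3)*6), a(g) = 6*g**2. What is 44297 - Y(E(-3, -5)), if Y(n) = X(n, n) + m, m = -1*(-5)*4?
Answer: 44277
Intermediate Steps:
X(y, L) = 0 (X(y, L) = (6*(-5)**2)*((0*3)*6) = (6*25)*(0*6) = 150*0 = 0)
m = 20 (m = 5*4 = 20)
Y(n) = 20 (Y(n) = 0 + 20 = 20)
44297 - Y(E(-3, -5)) = 44297 - 1*20 = 44297 - 20 = 44277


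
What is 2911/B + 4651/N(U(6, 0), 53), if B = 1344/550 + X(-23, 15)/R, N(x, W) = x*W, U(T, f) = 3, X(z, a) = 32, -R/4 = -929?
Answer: 121160143963/99611592 ≈ 1216.3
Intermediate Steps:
R = 3716 (R = -4*(-929) = 3716)
N(x, W) = W*x
B = 626488/255475 (B = 1344/550 + 32/3716 = 1344*(1/550) + 32*(1/3716) = 672/275 + 8/929 = 626488/255475 ≈ 2.4522)
2911/B + 4651/N(U(6, 0), 53) = 2911/(626488/255475) + 4651/((53*3)) = 2911*(255475/626488) + 4651/159 = 743687725/626488 + 4651*(1/159) = 743687725/626488 + 4651/159 = 121160143963/99611592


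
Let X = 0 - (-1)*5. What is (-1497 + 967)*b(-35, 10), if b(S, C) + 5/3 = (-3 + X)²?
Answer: -3710/3 ≈ -1236.7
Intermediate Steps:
X = 5 (X = 0 - 1*(-5) = 0 + 5 = 5)
b(S, C) = 7/3 (b(S, C) = -5/3 + (-3 + 5)² = -5/3 + 2² = -5/3 + 4 = 7/3)
(-1497 + 967)*b(-35, 10) = (-1497 + 967)*(7/3) = -530*7/3 = -3710/3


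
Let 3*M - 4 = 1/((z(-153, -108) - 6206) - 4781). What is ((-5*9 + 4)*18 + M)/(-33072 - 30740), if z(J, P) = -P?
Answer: 8014197/694210748 ≈ 0.011544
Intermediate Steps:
M = 14505/10879 (M = 4/3 + 1/(3*((-1*(-108) - 6206) - 4781)) = 4/3 + 1/(3*((108 - 6206) - 4781)) = 4/3 + 1/(3*(-6098 - 4781)) = 4/3 + (1/3)/(-10879) = 4/3 + (1/3)*(-1/10879) = 4/3 - 1/32637 = 14505/10879 ≈ 1.3333)
((-5*9 + 4)*18 + M)/(-33072 - 30740) = ((-5*9 + 4)*18 + 14505/10879)/(-33072 - 30740) = ((-45 + 4)*18 + 14505/10879)/(-63812) = (-41*18 + 14505/10879)*(-1/63812) = (-738 + 14505/10879)*(-1/63812) = -8014197/10879*(-1/63812) = 8014197/694210748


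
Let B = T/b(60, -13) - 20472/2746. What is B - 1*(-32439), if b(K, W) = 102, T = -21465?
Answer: 1504145559/46682 ≈ 32221.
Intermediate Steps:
B = -10171839/46682 (B = -21465/102 - 20472/2746 = -21465*1/102 - 20472*1/2746 = -7155/34 - 10236/1373 = -10171839/46682 ≈ -217.90)
B - 1*(-32439) = -10171839/46682 - 1*(-32439) = -10171839/46682 + 32439 = 1504145559/46682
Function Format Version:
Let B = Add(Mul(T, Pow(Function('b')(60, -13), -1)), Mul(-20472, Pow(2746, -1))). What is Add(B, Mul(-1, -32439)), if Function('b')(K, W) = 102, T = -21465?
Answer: Rational(1504145559, 46682) ≈ 32221.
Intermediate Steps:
B = Rational(-10171839, 46682) (B = Add(Mul(-21465, Pow(102, -1)), Mul(-20472, Pow(2746, -1))) = Add(Mul(-21465, Rational(1, 102)), Mul(-20472, Rational(1, 2746))) = Add(Rational(-7155, 34), Rational(-10236, 1373)) = Rational(-10171839, 46682) ≈ -217.90)
Add(B, Mul(-1, -32439)) = Add(Rational(-10171839, 46682), Mul(-1, -32439)) = Add(Rational(-10171839, 46682), 32439) = Rational(1504145559, 46682)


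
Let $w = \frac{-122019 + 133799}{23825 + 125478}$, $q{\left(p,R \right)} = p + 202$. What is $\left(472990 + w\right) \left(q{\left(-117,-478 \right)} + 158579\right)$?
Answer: $\frac{1018606115706000}{13573} \approx 7.5046 \cdot 10^{10}$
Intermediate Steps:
$q{\left(p,R \right)} = 202 + p$
$w = \frac{11780}{149303} \approx 0.0789$
$\left(472990 + w\right) \left(q{\left(-117,-478 \right)} + 158579\right) = \left(472990 + \frac{11780}{149303}\right) \left(\left(202 - 117\right) + 158579\right) = \frac{70618837750 \left(85 + 158579\right)}{149303} = \frac{70618837750}{149303} \cdot 158664 = \frac{1018606115706000}{13573}$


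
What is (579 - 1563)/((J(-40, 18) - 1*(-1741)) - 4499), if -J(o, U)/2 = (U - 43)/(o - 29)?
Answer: 8487/23794 ≈ 0.35669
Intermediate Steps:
J(o, U) = -2*(-43 + U)/(-29 + o) (J(o, U) = -2*(U - 43)/(o - 29) = -2*(-43 + U)/(-29 + o))
(579 - 1563)/((J(-40, 18) - 1*(-1741)) - 4499) = (579 - 1563)/((2*(43 - 1*18)/(-29 - 40) - 1*(-1741)) - 4499) = -984/((2*(43 - 18)/(-69) + 1741) - 4499) = -984/((2*(-1/69)*25 + 1741) - 4499) = -984/((-50/69 + 1741) - 4499) = -984/(120079/69 - 4499) = -984/(-190352/69) = -984*(-69/190352) = 8487/23794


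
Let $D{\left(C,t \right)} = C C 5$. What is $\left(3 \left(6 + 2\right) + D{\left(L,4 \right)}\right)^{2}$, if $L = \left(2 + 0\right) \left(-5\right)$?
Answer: $274576$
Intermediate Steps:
$L = -10$ ($L = 2 \left(-5\right) = -10$)
$D{\left(C,t \right)} = 5 C^{2}$ ($D{\left(C,t \right)} = C^{2} \cdot 5 = 5 C^{2}$)
$\left(3 \left(6 + 2\right) + D{\left(L,4 \right)}\right)^{2} = \left(3 \left(6 + 2\right) + 5 \left(-10\right)^{2}\right)^{2} = \left(3 \cdot 8 + 5 \cdot 100\right)^{2} = \left(24 + 500\right)^{2} = 524^{2} = 274576$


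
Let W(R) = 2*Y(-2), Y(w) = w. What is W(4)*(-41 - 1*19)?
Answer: 240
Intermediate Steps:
W(R) = -4 (W(R) = 2*(-2) = -4)
W(4)*(-41 - 1*19) = -4*(-41 - 1*19) = -4*(-41 - 19) = -4*(-60) = 240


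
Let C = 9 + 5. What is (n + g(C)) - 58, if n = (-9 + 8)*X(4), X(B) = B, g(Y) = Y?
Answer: -48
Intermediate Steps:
C = 14
n = -4 (n = (-9 + 8)*4 = -1*4 = -4)
(n + g(C)) - 58 = (-4 + 14) - 58 = 10 - 58 = -48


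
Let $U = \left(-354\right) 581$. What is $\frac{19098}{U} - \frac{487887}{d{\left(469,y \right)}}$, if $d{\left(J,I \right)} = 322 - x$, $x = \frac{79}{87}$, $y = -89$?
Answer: $- \frac{1455101144256}{957583865} \approx -1519.6$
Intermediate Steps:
$x = \frac{79}{87}$ ($x = 79 \cdot \frac{1}{87} = \frac{79}{87} \approx 0.90805$)
$U = -205674$
$d{\left(J,I \right)} = \frac{27935}{87}$ ($d{\left(J,I \right)} = 322 - \frac{79}{87} = \frac{27935}{87}$)
$\frac{19098}{U} - \frac{487887}{d{\left(469,y \right)}} = \frac{19098}{-205674} - \frac{487887}{\frac{27935}{87}} = 19098 \left(- \frac{1}{205674}\right) - \frac{42446169}{27935} = - \frac{3183}{34279} - \frac{42446169}{27935} = - \frac{1455101144256}{957583865}$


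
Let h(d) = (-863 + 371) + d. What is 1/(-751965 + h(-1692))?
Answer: -1/754149 ≈ -1.3260e-6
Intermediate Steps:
h(d) = -492 + d
1/(-751965 + h(-1692)) = 1/(-751965 + (-492 - 1692)) = 1/(-751965 - 2184) = 1/(-754149) = -1/754149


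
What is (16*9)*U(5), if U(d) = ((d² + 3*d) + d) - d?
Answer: 5760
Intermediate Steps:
U(d) = d² + 3*d (U(d) = (d² + 4*d) - d = d² + 3*d)
(16*9)*U(5) = (16*9)*(5*(3 + 5)) = 144*(5*8) = 144*40 = 5760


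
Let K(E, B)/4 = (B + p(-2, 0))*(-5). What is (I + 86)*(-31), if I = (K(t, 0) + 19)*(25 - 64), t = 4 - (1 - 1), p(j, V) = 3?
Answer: -52235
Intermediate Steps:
t = 4 (t = 4 - 1*0 = 4 + 0 = 4)
K(E, B) = -60 - 20*B (K(E, B) = 4*((B + 3)*(-5)) = 4*((3 + B)*(-5)) = 4*(-15 - 5*B) = -60 - 20*B)
I = 1599 (I = ((-60 - 20*0) + 19)*(25 - 64) = ((-60 + 0) + 19)*(-39) = (-60 + 19)*(-39) = -41*(-39) = 1599)
(I + 86)*(-31) = (1599 + 86)*(-31) = 1685*(-31) = -52235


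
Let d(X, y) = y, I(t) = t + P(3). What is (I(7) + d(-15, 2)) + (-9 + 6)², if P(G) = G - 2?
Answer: 19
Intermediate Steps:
P(G) = -2 + G
I(t) = 1 + t (I(t) = t + (-2 + 3) = t + 1 = 1 + t)
(I(7) + d(-15, 2)) + (-9 + 6)² = ((1 + 7) + 2) + (-9 + 6)² = (8 + 2) + (-3)² = 10 + 9 = 19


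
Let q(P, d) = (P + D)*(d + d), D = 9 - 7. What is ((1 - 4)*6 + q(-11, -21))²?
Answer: 129600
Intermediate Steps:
D = 2
q(P, d) = 2*d*(2 + P) (q(P, d) = (P + 2)*(d + d) = (2 + P)*(2*d) = 2*d*(2 + P))
((1 - 4)*6 + q(-11, -21))² = ((1 - 4)*6 + 2*(-21)*(2 - 11))² = (-3*6 + 2*(-21)*(-9))² = (-18 + 378)² = 360² = 129600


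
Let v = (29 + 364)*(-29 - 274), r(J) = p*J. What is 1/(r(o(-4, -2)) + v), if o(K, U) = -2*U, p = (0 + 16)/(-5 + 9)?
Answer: -1/119063 ≈ -8.3989e-6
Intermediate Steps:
p = 4 (p = 16/4 = 16*(1/4) = 4)
r(J) = 4*J
v = -119079 (v = 393*(-303) = -119079)
1/(r(o(-4, -2)) + v) = 1/(4*(-2*(-2)) - 119079) = 1/(4*4 - 119079) = 1/(16 - 119079) = 1/(-119063) = -1/119063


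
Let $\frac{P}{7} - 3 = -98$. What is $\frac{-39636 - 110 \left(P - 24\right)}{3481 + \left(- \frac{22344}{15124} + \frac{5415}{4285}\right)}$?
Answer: $\frac{3082905811}{296811871} \approx 10.387$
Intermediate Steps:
$P = -665$ ($P = 21 + 7 \left(-98\right) = 21 - 686 = -665$)
$\frac{-39636 - 110 \left(P - 24\right)}{3481 + \left(- \frac{22344}{15124} + \frac{5415}{4285}\right)} = \frac{-39636 - 110 \left(-665 - 24\right)}{3481 + \left(- \frac{22344}{15124} + \frac{5415}{4285}\right)} = \frac{-39636 - -75790}{3481 + \left(\left(-22344\right) \frac{1}{15124} + 5415 \cdot \frac{1}{4285}\right)} = \frac{-39636 + 75790}{3481 + \left(- \frac{294}{199} + \frac{1083}{857}\right)} = \frac{36154}{3481 - \frac{36441}{170543}} = \frac{36154}{\frac{593623742}{170543}} = 36154 \cdot \frac{170543}{593623742} = \frac{3082905811}{296811871}$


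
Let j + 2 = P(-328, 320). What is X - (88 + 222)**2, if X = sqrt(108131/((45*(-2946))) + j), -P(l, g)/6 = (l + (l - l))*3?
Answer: -96100 + sqrt(11523573732570)/44190 ≈ -96023.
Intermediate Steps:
P(l, g) = -18*l (P(l, g) = -6*(l + (l - l))*3 = -6*(l + 0)*3 = -6*l*3 = -18*l)
j = 5902 (j = -2 - 18*(-328) = -2 + 5904 = 5902)
X = sqrt(11523573732570)/44190 (X = sqrt(108131/((45*(-2946))) + 5902) = sqrt(108131/(-132570) + 5902) = sqrt(108131*(-1/132570) + 5902) = sqrt(-108131/132570 + 5902) = sqrt(782320009/132570) = sqrt(11523573732570)/44190 ≈ 76.819)
X - (88 + 222)**2 = sqrt(11523573732570)/44190 - (88 + 222)**2 = sqrt(11523573732570)/44190 - 1*310**2 = sqrt(11523573732570)/44190 - 1*96100 = sqrt(11523573732570)/44190 - 96100 = -96100 + sqrt(11523573732570)/44190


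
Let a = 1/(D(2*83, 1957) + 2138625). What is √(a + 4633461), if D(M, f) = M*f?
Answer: 2*√7029850192223064349/2463487 ≈ 2152.5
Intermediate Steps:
a = 1/2463487 (a = 1/((2*83)*1957 + 2138625) = 1/(166*1957 + 2138625) = 1/(324862 + 2138625) = 1/2463487 ≈ 4.0593e-7)
√(a + 4633461) = √(1/2463487 + 4633461) = √(11414470938508/2463487) = 2*√7029850192223064349/2463487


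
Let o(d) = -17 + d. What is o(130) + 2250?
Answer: 2363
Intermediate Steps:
o(130) + 2250 = (-17 + 130) + 2250 = 113 + 2250 = 2363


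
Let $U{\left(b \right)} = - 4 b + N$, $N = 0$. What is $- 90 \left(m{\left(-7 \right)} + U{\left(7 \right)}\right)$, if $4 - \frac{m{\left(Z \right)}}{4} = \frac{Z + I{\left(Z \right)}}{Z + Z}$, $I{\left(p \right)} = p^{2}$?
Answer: $0$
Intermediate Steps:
$m{\left(Z \right)} = 16 - \frac{2 \left(Z + Z^{2}\right)}{Z}$ ($m{\left(Z \right)} = 16 - 4 \frac{Z + Z^{2}}{Z + Z} = 16 - 4 \frac{Z + Z^{2}}{2 Z} = 16 - \frac{2 \left(Z + Z^{2}\right)}{Z}$)
$U{\left(b \right)} = - 4 b$ ($U{\left(b \right)} = - 4 b + 0 = - 4 b$)
$- 90 \left(m{\left(-7 \right)} + U{\left(7 \right)}\right) = - 90 \left(\left(14 - -14\right) - 28\right) = - 90 \left(\left(14 + 14\right) - 28\right) = - 90 \left(28 - 28\right) = \left(-90\right) 0 = 0$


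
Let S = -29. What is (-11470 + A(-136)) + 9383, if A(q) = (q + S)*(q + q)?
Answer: 42793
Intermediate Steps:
A(q) = 2*q*(-29 + q) (A(q) = (q - 29)*(q + q) = (-29 + q)*(2*q) = 2*q*(-29 + q))
(-11470 + A(-136)) + 9383 = (-11470 + 2*(-136)*(-29 - 136)) + 9383 = (-11470 + 2*(-136)*(-165)) + 9383 = (-11470 + 44880) + 9383 = 33410 + 9383 = 42793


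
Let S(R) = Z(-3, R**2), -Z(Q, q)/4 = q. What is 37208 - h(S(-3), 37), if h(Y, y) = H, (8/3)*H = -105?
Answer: 297979/8 ≈ 37247.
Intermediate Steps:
H = -315/8 (H = (3/8)*(-105) = -315/8 ≈ -39.375)
Z(Q, q) = -4*q
S(R) = -4*R**2
h(Y, y) = -315/8
37208 - h(S(-3), 37) = 37208 - 1*(-315/8) = 37208 + 315/8 = 297979/8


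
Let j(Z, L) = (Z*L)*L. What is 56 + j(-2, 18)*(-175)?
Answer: 113456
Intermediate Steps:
j(Z, L) = Z*L² (j(Z, L) = (L*Z)*L = Z*L²)
56 + j(-2, 18)*(-175) = 56 - 2*18²*(-175) = 56 - 2*324*(-175) = 56 - 648*(-175) = 56 + 113400 = 113456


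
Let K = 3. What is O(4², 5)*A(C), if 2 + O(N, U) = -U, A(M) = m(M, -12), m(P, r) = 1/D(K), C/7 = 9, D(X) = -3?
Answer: 7/3 ≈ 2.3333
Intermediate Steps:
C = 63 (C = 7*9 = 63)
m(P, r) = -⅓ (m(P, r) = 1/(-3) = -⅓)
A(M) = -⅓
O(N, U) = -2 - U
O(4², 5)*A(C) = (-2 - 1*5)*(-⅓) = (-2 - 5)*(-⅓) = -7*(-⅓) = 7/3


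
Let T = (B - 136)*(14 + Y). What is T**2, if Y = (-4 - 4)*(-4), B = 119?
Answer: 611524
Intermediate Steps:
Y = 32 (Y = -8*(-4) = 32)
T = -782 (T = (119 - 136)*(14 + 32) = -17*46 = -782)
T**2 = (-782)**2 = 611524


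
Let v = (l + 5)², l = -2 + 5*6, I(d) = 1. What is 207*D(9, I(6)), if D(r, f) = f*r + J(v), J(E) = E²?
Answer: 245487510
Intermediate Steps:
l = 28 (l = -2 + 30 = 28)
v = 1089 (v = (28 + 5)² = 33² = 1089)
D(r, f) = 1185921 + f*r (D(r, f) = f*r + 1089² = f*r + 1185921 = 1185921 + f*r)
207*D(9, I(6)) = 207*(1185921 + 1*9) = 207*(1185921 + 9) = 207*1185930 = 245487510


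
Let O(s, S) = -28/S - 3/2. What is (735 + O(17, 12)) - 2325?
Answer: -9563/6 ≈ -1593.8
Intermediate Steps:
O(s, S) = -3/2 - 28/S (O(s, S) = -28/S - 3*1/2 = -28/S - 3/2 = -3/2 - 28/S)
(735 + O(17, 12)) - 2325 = (735 + (-3/2 - 28/12)) - 2325 = (735 + (-3/2 - 28*1/12)) - 2325 = (735 + (-3/2 - 7/3)) - 2325 = (735 - 23/6) - 2325 = 4387/6 - 2325 = -9563/6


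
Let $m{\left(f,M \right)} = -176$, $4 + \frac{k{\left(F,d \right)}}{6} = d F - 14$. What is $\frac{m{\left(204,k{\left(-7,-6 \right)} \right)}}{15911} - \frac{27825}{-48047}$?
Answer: $\frac{434267303}{764475817} \approx 0.56806$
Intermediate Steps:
$k{\left(F,d \right)} = -108 + 6 F d$ ($k{\left(F,d \right)} = -24 + 6 \left(d F - 14\right) = -24 + 6 \left(F d - 14\right) = -24 + 6 \left(-14 + F d\right) = -24 + \left(-84 + 6 F d\right) = -108 + 6 F d$)
$\frac{m{\left(204,k{\left(-7,-6 \right)} \right)}}{15911} - \frac{27825}{-48047} = - \frac{176}{15911} - \frac{27825}{-48047} = \left(-176\right) \frac{1}{15911} - - \frac{27825}{48047} = - \frac{176}{15911} + \frac{27825}{48047} = \frac{434267303}{764475817}$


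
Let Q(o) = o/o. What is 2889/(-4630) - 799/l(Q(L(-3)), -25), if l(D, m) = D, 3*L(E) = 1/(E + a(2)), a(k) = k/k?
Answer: -3702259/4630 ≈ -799.62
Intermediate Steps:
a(k) = 1
L(E) = 1/(3*(1 + E)) (L(E) = 1/(3*(E + 1)) = 1/(3*(1 + E)))
Q(o) = 1
2889/(-4630) - 799/l(Q(L(-3)), -25) = 2889/(-4630) - 799/1 = 2889*(-1/4630) - 799*1 = -2889/4630 - 799 = -3702259/4630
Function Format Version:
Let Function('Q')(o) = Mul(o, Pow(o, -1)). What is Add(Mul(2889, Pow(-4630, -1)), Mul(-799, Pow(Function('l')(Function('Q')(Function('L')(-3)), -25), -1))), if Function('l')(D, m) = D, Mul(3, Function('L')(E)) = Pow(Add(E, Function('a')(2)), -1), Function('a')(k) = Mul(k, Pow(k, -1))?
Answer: Rational(-3702259, 4630) ≈ -799.62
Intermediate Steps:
Function('a')(k) = 1
Function('L')(E) = Mul(Rational(1, 3), Pow(Add(1, E), -1)) (Function('L')(E) = Mul(Rational(1, 3), Pow(Add(E, 1), -1)) = Mul(Rational(1, 3), Pow(Add(1, E), -1)))
Function('Q')(o) = 1
Add(Mul(2889, Pow(-4630, -1)), Mul(-799, Pow(Function('l')(Function('Q')(Function('L')(-3)), -25), -1))) = Add(Mul(2889, Pow(-4630, -1)), Mul(-799, Pow(1, -1))) = Add(Mul(2889, Rational(-1, 4630)), Mul(-799, 1)) = Add(Rational(-2889, 4630), -799) = Rational(-3702259, 4630)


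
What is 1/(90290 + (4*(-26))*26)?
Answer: 1/87586 ≈ 1.1417e-5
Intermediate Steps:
1/(90290 + (4*(-26))*26) = 1/(90290 - 104*26) = 1/(90290 - 2704) = 1/87586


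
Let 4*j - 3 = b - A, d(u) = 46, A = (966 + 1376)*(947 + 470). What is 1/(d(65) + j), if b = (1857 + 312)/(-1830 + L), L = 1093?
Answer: -737/611420717 ≈ -1.2054e-6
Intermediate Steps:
A = 3318614 (A = 2342*1417 = 3318614)
b = -2169/737 (b = (1857 + 312)/(-1830 + 1093) = 2169/(-737) = 2169*(-1/737) = -2169/737 ≈ -2.9430)
j = -611454619/737 (j = ¾ + (-2169/737 - 1*3318614)/4 = ¾ + (-2169/737 - 3318614)/4 = ¾ + (¼)*(-2445820687/737) = ¾ - 2445820687/2948 = -611454619/737 ≈ -8.2965e+5)
1/(d(65) + j) = 1/(46 - 611454619/737) = 1/(-611420717/737) = -737/611420717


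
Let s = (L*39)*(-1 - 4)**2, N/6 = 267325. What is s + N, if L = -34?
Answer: 1570800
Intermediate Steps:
N = 1603950 (N = 6*267325 = 1603950)
s = -33150 (s = (-34*39)*(-1 - 4)**2 = -1326*(-5)**2 = -1326*25 = -33150)
s + N = -33150 + 1603950 = 1570800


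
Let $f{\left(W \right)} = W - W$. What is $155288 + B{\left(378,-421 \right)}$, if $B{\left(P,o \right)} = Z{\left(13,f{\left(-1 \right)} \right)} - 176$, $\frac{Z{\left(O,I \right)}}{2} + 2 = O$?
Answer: $155134$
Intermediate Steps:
$f{\left(W \right)} = 0$
$Z{\left(O,I \right)} = -4 + 2 O$
$B{\left(P,o \right)} = -154$ ($B{\left(P,o \right)} = \left(-4 + 2 \cdot 13\right) - 176 = \left(-4 + 26\right) - 176 = 22 - 176 = -154$)
$155288 + B{\left(378,-421 \right)} = 155288 - 154 = 155134$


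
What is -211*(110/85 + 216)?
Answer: -779434/17 ≈ -45849.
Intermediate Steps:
-211*(110/85 + 216) = -211*(110*(1/85) + 216) = -211*(22/17 + 216) = -211*3694/17 = -779434/17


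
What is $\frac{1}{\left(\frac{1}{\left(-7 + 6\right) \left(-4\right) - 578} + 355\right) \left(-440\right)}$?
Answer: $- \frac{287}{44829180} \approx -6.4021 \cdot 10^{-6}$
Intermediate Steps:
$\frac{1}{\left(\frac{1}{\left(-7 + 6\right) \left(-4\right) - 578} + 355\right) \left(-440\right)} = \frac{1}{\frac{1}{\left(-1\right) \left(-4\right) - 578} + 355} \left(- \frac{1}{440}\right) = \frac{1}{\frac{1}{4 - 578} + 355} \left(- \frac{1}{440}\right) = \frac{1}{\frac{1}{-574} + 355} \left(- \frac{1}{440}\right) = \frac{1}{- \frac{1}{574} + 355} \left(- \frac{1}{440}\right) = \frac{1}{\frac{203769}{574}} \left(- \frac{1}{440}\right) = \frac{574}{203769} \left(- \frac{1}{440}\right) = - \frac{287}{44829180}$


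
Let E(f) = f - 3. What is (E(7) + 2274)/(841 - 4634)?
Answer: -2278/3793 ≈ -0.60058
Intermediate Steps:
E(f) = -3 + f
(E(7) + 2274)/(841 - 4634) = ((-3 + 7) + 2274)/(841 - 4634) = (4 + 2274)/(-3793) = 2278*(-1/3793) = -2278/3793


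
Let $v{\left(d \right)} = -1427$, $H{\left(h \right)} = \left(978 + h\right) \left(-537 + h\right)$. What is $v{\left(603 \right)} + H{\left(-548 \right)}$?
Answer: $-467977$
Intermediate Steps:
$H{\left(h \right)} = \left(-537 + h\right) \left(978 + h\right)$
$v{\left(603 \right)} + H{\left(-548 \right)} = -1427 + \left(-525186 + \left(-548\right)^{2} + 441 \left(-548\right)\right) = -1427 - 466550 = -467977$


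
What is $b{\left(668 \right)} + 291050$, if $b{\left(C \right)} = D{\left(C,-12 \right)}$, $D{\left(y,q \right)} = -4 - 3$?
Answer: $291043$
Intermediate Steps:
$D{\left(y,q \right)} = -7$
$b{\left(C \right)} = -7$
$b{\left(668 \right)} + 291050 = -7 + 291050 = 291043$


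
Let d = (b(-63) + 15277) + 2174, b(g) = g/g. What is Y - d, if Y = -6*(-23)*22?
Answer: -14416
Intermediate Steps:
b(g) = 1
d = 17452 (d = (1 + 15277) + 2174 = 15278 + 2174 = 17452)
Y = 3036 (Y = 138*22 = 3036)
Y - d = 3036 - 1*17452 = 3036 - 17452 = -14416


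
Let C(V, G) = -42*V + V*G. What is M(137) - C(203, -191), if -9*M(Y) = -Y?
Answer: 425828/9 ≈ 47314.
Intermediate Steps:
M(Y) = Y/9 (M(Y) = -(-1)*Y/9 = Y/9)
C(V, G) = -42*V + G*V
M(137) - C(203, -191) = (1/9)*137 - 203*(-42 - 191) = 137/9 - 203*(-233) = 137/9 - 1*(-47299) = 137/9 + 47299 = 425828/9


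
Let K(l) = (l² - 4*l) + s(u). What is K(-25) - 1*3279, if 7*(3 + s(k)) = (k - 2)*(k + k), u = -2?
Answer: -17883/7 ≈ -2554.7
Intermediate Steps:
s(k) = -3 + 2*k*(-2 + k)/7 (s(k) = -3 + ((k - 2)*(k + k))/7 = -3 + ((-2 + k)*(2*k))/7 = -3 + (2*k*(-2 + k))/7 = -3 + 2*k*(-2 + k)/7)
K(l) = -5/7 + l² - 4*l (K(l) = (l² - 4*l) + (-3 - 4/7*(-2) + (2/7)*(-2)²) = (l² - 4*l) + (-3 + 8/7 + (2/7)*4) = (l² - 4*l) + (-3 + 8/7 + 8/7) = (l² - 4*l) - 5/7 = -5/7 + l² - 4*l)
K(-25) - 1*3279 = (-5/7 + (-25)² - 4*(-25)) - 1*3279 = (-5/7 + 625 + 100) - 3279 = 5070/7 - 3279 = -17883/7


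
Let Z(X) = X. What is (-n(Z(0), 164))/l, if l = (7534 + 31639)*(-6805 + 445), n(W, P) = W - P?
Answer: -41/62285070 ≈ -6.5826e-7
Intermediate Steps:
l = -249140280 (l = 39173*(-6360) = -249140280)
(-n(Z(0), 164))/l = -(0 - 1*164)/(-249140280) = -(0 - 164)*(-1/249140280) = -1*(-164)*(-1/249140280) = 164*(-1/249140280) = -41/62285070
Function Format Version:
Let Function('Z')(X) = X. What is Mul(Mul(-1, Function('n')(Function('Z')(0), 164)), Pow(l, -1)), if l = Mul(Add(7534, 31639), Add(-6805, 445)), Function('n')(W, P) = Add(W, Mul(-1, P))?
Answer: Rational(-41, 62285070) ≈ -6.5826e-7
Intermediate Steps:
l = -249140280 (l = Mul(39173, -6360) = -249140280)
Mul(Mul(-1, Function('n')(Function('Z')(0), 164)), Pow(l, -1)) = Mul(Mul(-1, Add(0, Mul(-1, 164))), Pow(-249140280, -1)) = Mul(Mul(-1, Add(0, -164)), Rational(-1, 249140280)) = Mul(Mul(-1, -164), Rational(-1, 249140280)) = Mul(164, Rational(-1, 249140280)) = Rational(-41, 62285070)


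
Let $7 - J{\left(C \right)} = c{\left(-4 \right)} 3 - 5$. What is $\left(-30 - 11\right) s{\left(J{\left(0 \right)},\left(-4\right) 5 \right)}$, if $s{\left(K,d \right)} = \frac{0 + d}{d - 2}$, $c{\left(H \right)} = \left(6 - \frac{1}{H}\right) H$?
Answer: $- \frac{410}{11} \approx -37.273$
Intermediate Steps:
$c{\left(H \right)} = H \left(6 - \frac{1}{H}\right)$
$J{\left(C \right)} = 87$ ($J{\left(C \right)} = 7 - \left(\left(-1 + 6 \left(-4\right)\right) 3 - 5\right) = 7 - \left(\left(-1 - 24\right) 3 - 5\right) = 7 - \left(\left(-25\right) 3 - 5\right) = 7 - \left(-75 - 5\right) = 7 - -80 = 7 + 80 = 87$)
$s{\left(K,d \right)} = \frac{d}{-2 + d}$
$\left(-30 - 11\right) s{\left(J{\left(0 \right)},\left(-4\right) 5 \right)} = \left(-30 - 11\right) \frac{\left(-4\right) 5}{-2 - 20} = - 41 \left(- \frac{20}{-2 - 20}\right) = - 41 \left(- \frac{20}{-22}\right) = - 41 \left(\left(-20\right) \left(- \frac{1}{22}\right)\right) = \left(-41\right) \frac{10}{11} = - \frac{410}{11}$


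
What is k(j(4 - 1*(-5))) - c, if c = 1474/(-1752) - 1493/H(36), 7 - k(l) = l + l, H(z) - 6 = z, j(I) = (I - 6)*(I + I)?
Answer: -132065/2044 ≈ -64.611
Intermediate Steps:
j(I) = 2*I*(-6 + I) (j(I) = (-6 + I)*(2*I) = 2*I*(-6 + I))
H(z) = 6 + z
k(l) = 7 - 2*l (k(l) = 7 - (l + l) = 7 - 2*l)
c = -74379/2044 (c = 1474/(-1752) - 1493/(6 + 36) = 1474*(-1/1752) - 1493/42 = -737/876 - 1493*1/42 = -737/876 - 1493/42 = -74379/2044 ≈ -36.389)
k(j(4 - 1*(-5))) - c = (7 - 4*(4 - 1*(-5))*(-6 + (4 - 1*(-5)))) - 1*(-74379/2044) = (7 - 4*(4 + 5)*(-6 + (4 + 5))) + 74379/2044 = (7 - 4*9*(-6 + 9)) + 74379/2044 = (7 - 4*9*3) + 74379/2044 = (7 - 2*54) + 74379/2044 = (7 - 108) + 74379/2044 = -101 + 74379/2044 = -132065/2044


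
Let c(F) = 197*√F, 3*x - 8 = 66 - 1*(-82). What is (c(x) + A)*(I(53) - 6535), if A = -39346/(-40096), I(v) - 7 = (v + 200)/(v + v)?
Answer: -13608109195/2125088 - 136267855*√13/53 ≈ -9.2766e+6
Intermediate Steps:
x = 52 (x = 8/3 + (66 - 1*(-82))/3 = 8/3 + (66 + 82)/3 = 8/3 + (⅓)*148 = 8/3 + 148/3 = 52)
I(v) = 7 + (200 + v)/(2*v) (I(v) = 7 + (v + 200)/(v + v) = 7 + (200 + v)/((2*v)) = 7 + (200 + v)*(1/(2*v)) = 7 + (200 + v)/(2*v))
A = 19673/20048 (A = -39346*(-1/40096) = 19673/20048 ≈ 0.98129)
(c(x) + A)*(I(53) - 6535) = (197*√52 + 19673/20048)*((15/2 + 100/53) - 6535) = (197*(2*√13) + 19673/20048)*((15/2 + 100*(1/53)) - 6535) = (394*√13 + 19673/20048)*((15/2 + 100/53) - 6535) = (19673/20048 + 394*√13)*(995/106 - 6535) = (19673/20048 + 394*√13)*(-691715/106) = -13608109195/2125088 - 136267855*√13/53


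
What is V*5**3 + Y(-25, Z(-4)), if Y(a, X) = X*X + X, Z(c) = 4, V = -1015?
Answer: -126855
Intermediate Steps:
Y(a, X) = X + X**2 (Y(a, X) = X**2 + X = X + X**2)
V*5**3 + Y(-25, Z(-4)) = -1015*5**3 + 4*(1 + 4) = -1015*125 + 4*5 = -126875 + 20 = -126855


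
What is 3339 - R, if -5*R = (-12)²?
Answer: 16839/5 ≈ 3367.8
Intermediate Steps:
R = -144/5 (R = -⅕*(-12)² = -⅕*144 = -144/5 ≈ -28.800)
3339 - R = 3339 - 1*(-144/5) = 3339 + 144/5 = 16839/5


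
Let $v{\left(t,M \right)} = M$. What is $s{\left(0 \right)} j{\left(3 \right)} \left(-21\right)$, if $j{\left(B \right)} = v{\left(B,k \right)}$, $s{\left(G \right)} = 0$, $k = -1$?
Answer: $0$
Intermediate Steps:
$j{\left(B \right)} = -1$
$s{\left(0 \right)} j{\left(3 \right)} \left(-21\right) = 0 \left(-1\right) \left(-21\right) = 0 \left(-21\right) = 0$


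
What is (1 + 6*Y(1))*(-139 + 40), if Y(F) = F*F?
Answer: -693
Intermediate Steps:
Y(F) = F**2
(1 + 6*Y(1))*(-139 + 40) = (1 + 6*1**2)*(-139 + 40) = (1 + 6*1)*(-99) = (1 + 6)*(-99) = 7*(-99) = -693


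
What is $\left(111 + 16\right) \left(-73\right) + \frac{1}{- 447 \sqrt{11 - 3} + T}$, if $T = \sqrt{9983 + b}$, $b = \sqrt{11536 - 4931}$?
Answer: $\frac{-1 - 8288274 \sqrt{2} + 9271 \sqrt{9983 + \sqrt{6605}}}{- \sqrt{9983 + \sqrt{6605}} + 894 \sqrt{2}} \approx -9271.0$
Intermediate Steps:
$b = \sqrt{6605} \approx 81.271$
$T = \sqrt{9983 + \sqrt{6605}} \approx 100.32$
$\left(111 + 16\right) \left(-73\right) + \frac{1}{- 447 \sqrt{11 - 3} + T} = \left(111 + 16\right) \left(-73\right) + \frac{1}{- 447 \sqrt{11 - 3} + \sqrt{9983 + \sqrt{6605}}} = 127 \left(-73\right) + \frac{1}{- 447 \sqrt{8} + \sqrt{9983 + \sqrt{6605}}} = -9271 + \frac{1}{- 447 \cdot 2 \sqrt{2} + \sqrt{9983 + \sqrt{6605}}} = -9271 + \frac{1}{- 894 \sqrt{2} + \sqrt{9983 + \sqrt{6605}}} = -9271 + \frac{1}{\sqrt{9983 + \sqrt{6605}} - 894 \sqrt{2}}$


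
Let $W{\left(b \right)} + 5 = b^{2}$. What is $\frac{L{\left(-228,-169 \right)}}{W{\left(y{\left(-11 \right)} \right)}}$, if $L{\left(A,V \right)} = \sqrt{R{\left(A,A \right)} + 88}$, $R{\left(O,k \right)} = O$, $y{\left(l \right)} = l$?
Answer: $\frac{i \sqrt{35}}{58} \approx 0.102 i$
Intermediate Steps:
$W{\left(b \right)} = -5 + b^{2}$
$L{\left(A,V \right)} = \sqrt{88 + A}$ ($L{\left(A,V \right)} = \sqrt{A + 88} = \sqrt{88 + A}$)
$\frac{L{\left(-228,-169 \right)}}{W{\left(y{\left(-11 \right)} \right)}} = \frac{\sqrt{88 - 228}}{-5 + \left(-11\right)^{2}} = \frac{\sqrt{-140}}{-5 + 121} = \frac{2 i \sqrt{35}}{116} = 2 i \sqrt{35} \cdot \frac{1}{116} = \frac{i \sqrt{35}}{58}$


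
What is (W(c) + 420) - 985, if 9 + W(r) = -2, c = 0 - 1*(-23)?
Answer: -576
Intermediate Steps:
c = 23 (c = 0 + 23 = 23)
W(r) = -11 (W(r) = -9 - 2 = -11)
(W(c) + 420) - 985 = (-11 + 420) - 985 = 409 - 985 = -576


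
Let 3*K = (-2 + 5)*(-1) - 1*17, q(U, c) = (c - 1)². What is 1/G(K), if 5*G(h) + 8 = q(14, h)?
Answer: 45/457 ≈ 0.098468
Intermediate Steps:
q(U, c) = (-1 + c)²
K = -20/3 (K = ((-2 + 5)*(-1) - 1*17)/3 = (3*(-1) - 17)/3 = (-3 - 17)/3 = (⅓)*(-20) = -20/3 ≈ -6.6667)
G(h) = -8/5 + (-1 + h)²/5
1/G(K) = 1/(-8/5 + (-1 - 20/3)²/5) = 1/(-8/5 + (-23/3)²/5) = 1/(-8/5 + (⅕)*(529/9)) = 1/(-8/5 + 529/45) = 1/(457/45) = 45/457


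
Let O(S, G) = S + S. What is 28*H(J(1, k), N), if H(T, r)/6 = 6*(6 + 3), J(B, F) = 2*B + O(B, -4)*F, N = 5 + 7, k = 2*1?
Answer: 9072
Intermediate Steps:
O(S, G) = 2*S
k = 2
N = 12
J(B, F) = 2*B + 2*B*F (J(B, F) = 2*B + (2*B)*F = 2*B + 2*B*F)
H(T, r) = 324 (H(T, r) = 6*(6*(6 + 3)) = 6*(6*9) = 6*54 = 324)
28*H(J(1, k), N) = 28*324 = 9072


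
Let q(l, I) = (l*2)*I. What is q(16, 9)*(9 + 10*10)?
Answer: 31392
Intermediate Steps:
q(l, I) = 2*I*l (q(l, I) = (2*l)*I = 2*I*l)
q(16, 9)*(9 + 10*10) = (2*9*16)*(9 + 10*10) = 288*(9 + 100) = 288*109 = 31392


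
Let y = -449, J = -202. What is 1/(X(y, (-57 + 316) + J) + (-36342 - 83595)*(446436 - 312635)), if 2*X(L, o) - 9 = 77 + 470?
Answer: -1/16047690259 ≈ -6.2314e-11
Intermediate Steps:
X(L, o) = 278 (X(L, o) = 9/2 + (77 + 470)/2 = 9/2 + (1/2)*547 = 9/2 + 547/2 = 278)
1/(X(y, (-57 + 316) + J) + (-36342 - 83595)*(446436 - 312635)) = 1/(278 + (-36342 - 83595)*(446436 - 312635)) = 1/(278 - 119937*133801) = 1/(278 - 16047690537) = 1/(-16047690259) = -1/16047690259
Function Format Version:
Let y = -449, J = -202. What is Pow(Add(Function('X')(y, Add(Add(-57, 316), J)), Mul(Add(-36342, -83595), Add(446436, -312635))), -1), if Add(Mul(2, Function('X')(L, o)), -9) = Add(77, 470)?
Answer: Rational(-1, 16047690259) ≈ -6.2314e-11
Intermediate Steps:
Function('X')(L, o) = 278 (Function('X')(L, o) = Add(Rational(9, 2), Mul(Rational(1, 2), Add(77, 470))) = Add(Rational(9, 2), Mul(Rational(1, 2), 547)) = Add(Rational(9, 2), Rational(547, 2)) = 278)
Pow(Add(Function('X')(y, Add(Add(-57, 316), J)), Mul(Add(-36342, -83595), Add(446436, -312635))), -1) = Pow(Add(278, Mul(Add(-36342, -83595), Add(446436, -312635))), -1) = Pow(Add(278, Mul(-119937, 133801)), -1) = Pow(Add(278, -16047690537), -1) = Pow(-16047690259, -1) = Rational(-1, 16047690259)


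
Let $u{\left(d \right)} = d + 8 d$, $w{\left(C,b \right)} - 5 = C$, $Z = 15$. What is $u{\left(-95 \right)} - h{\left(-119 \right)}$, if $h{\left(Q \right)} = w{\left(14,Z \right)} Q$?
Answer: $1406$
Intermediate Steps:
$w{\left(C,b \right)} = 5 + C$
$u{\left(d \right)} = 9 d$
$h{\left(Q \right)} = 19 Q$ ($h{\left(Q \right)} = \left(5 + 14\right) Q = 19 Q$)
$u{\left(-95 \right)} - h{\left(-119 \right)} = 9 \left(-95\right) - 19 \left(-119\right) = -855 - -2261 = -855 + 2261 = 1406$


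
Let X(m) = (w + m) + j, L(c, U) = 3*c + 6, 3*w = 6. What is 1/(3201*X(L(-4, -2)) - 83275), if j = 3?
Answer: -1/86476 ≈ -1.1564e-5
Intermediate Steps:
w = 2 (w = (1/3)*6 = 2)
L(c, U) = 6 + 3*c
X(m) = 5 + m (X(m) = (2 + m) + 3 = 5 + m)
1/(3201*X(L(-4, -2)) - 83275) = 1/(3201*(5 + (6 + 3*(-4))) - 83275) = 1/(3201*(5 + (6 - 12)) - 83275) = 1/(3201*(5 - 6) - 83275) = 1/(3201*(-1) - 83275) = 1/(-3201 - 83275) = 1/(-86476) = -1/86476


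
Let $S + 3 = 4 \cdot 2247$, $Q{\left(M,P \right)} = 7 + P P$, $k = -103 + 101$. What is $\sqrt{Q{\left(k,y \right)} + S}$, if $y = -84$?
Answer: $4 \sqrt{1003} \approx 126.68$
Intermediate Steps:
$k = -2$
$Q{\left(M,P \right)} = 7 + P^{2}$
$S = 8985$ ($S = -3 + 4 \cdot 2247 = -3 + 8988 = 8985$)
$\sqrt{Q{\left(k,y \right)} + S} = \sqrt{\left(7 + \left(-84\right)^{2}\right) + 8985} = \sqrt{\left(7 + 7056\right) + 8985} = \sqrt{7063 + 8985} = \sqrt{16048} = 4 \sqrt{1003}$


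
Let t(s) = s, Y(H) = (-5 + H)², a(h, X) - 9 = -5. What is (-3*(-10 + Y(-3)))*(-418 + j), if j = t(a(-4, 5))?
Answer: 67068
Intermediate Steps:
a(h, X) = 4 (a(h, X) = 9 - 5 = 4)
j = 4
(-3*(-10 + Y(-3)))*(-418 + j) = (-3*(-10 + (-5 - 3)²))*(-418 + 4) = -3*(-10 + (-8)²)*(-414) = -3*(-10 + 64)*(-414) = -3*54*(-414) = -162*(-414) = 67068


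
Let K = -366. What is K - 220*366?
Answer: -80886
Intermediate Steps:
K - 220*366 = -366 - 220*366 = -366 - 80520 = -80886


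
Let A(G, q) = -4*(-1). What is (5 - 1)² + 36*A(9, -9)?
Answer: 160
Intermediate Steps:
A(G, q) = 4
(5 - 1)² + 36*A(9, -9) = (5 - 1)² + 36*4 = 4² + 144 = 16 + 144 = 160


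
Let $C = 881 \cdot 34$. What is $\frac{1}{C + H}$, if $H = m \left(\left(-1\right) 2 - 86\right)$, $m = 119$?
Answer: $\frac{1}{19482} \approx 5.1329 \cdot 10^{-5}$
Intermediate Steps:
$H = -10472$ ($H = 119 \left(\left(-1\right) 2 - 86\right) = 119 \left(-2 - 86\right) = 119 \left(-88\right) = -10472$)
$C = 29954$
$\frac{1}{C + H} = \frac{1}{29954 - 10472} = \frac{1}{19482}$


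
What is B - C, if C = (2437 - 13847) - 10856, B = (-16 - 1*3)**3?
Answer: 15407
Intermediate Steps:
B = -6859 (B = (-16 - 3)**3 = (-19)**3 = -6859)
C = -22266 (C = -11410 - 10856 = -22266)
B - C = -6859 - 1*(-22266) = -6859 + 22266 = 15407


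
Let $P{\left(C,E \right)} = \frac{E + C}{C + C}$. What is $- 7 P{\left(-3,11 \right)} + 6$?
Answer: $\frac{46}{3} \approx 15.333$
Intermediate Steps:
$P{\left(C,E \right)} = \frac{C + E}{2 C}$
$- 7 P{\left(-3,11 \right)} + 6 = - 7 \frac{-3 + 11}{2 \left(-3\right)} + 6 = - 7 \cdot \frac{1}{2} \left(- \frac{1}{3}\right) 8 + 6 = \left(-7\right) \left(- \frac{4}{3}\right) + 6 = \frac{28}{3} + 6 = \frac{46}{3}$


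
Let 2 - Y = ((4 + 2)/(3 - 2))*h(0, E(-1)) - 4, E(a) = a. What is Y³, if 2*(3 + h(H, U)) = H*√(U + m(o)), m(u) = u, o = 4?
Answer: 13824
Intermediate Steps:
h(H, U) = -3 + H*√(4 + U)/2 (h(H, U) = -3 + (H*√(U + 4))/2 = -3 + (H*√(4 + U))/2 = -3 + H*√(4 + U)/2)
Y = 24 (Y = 2 - (((4 + 2)/(3 - 2))*(-3 + (½)*0*√(4 - 1)) - 4) = 2 - ((6/1)*(-3 + (½)*0*√3) - 4) = 2 - ((6*1)*(-3 + 0) - 4) = 2 - (6*(-3) - 4) = 2 - (-18 - 4) = 2 - 1*(-22) = 2 + 22 = 24)
Y³ = 24³ = 13824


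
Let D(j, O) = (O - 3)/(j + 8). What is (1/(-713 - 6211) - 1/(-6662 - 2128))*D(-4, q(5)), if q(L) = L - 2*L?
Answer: 311/5071830 ≈ 6.1319e-5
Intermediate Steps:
q(L) = -L
D(j, O) = (-3 + O)/(8 + j)
(1/(-713 - 6211) - 1/(-6662 - 2128))*D(-4, q(5)) = (1/(-713 - 6211) - 1/(-6662 - 2128))*((-3 - 1*5)/(8 - 4)) = (1/(-6924) - 1/(-8790))*((-3 - 5)/4) = (-1/6924 - 1*(-1/8790))*((1/4)*(-8)) = (-1/6924 + 1/8790)*(-2) = -311/10143660*(-2) = 311/5071830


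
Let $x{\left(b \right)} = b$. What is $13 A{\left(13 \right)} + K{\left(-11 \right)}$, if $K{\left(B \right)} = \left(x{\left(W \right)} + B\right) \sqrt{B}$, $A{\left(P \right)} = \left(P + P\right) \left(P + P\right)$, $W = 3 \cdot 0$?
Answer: $8788 - 11 i \sqrt{11} \approx 8788.0 - 36.483 i$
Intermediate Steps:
$W = 0$
$A{\left(P \right)} = 4 P^{2}$ ($A{\left(P \right)} = 2 P 2 P = 4 P^{2}$)
$K{\left(B \right)} = B^{\frac{3}{2}}$ ($K{\left(B \right)} = \left(0 + B\right) \sqrt{B} = B \sqrt{B} = B^{\frac{3}{2}}$)
$13 A{\left(13 \right)} + K{\left(-11 \right)} = 13 \cdot 4 \cdot 13^{2} + \left(-11\right)^{\frac{3}{2}} = 13 \cdot 4 \cdot 169 - 11 i \sqrt{11} = 13 \cdot 676 - 11 i \sqrt{11} = 8788 - 11 i \sqrt{11}$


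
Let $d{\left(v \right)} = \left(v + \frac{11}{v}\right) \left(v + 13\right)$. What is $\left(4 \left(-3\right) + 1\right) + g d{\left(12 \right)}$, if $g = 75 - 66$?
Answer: $\frac{11581}{4} \approx 2895.3$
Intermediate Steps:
$d{\left(v \right)} = \left(13 + v\right) \left(v + \frac{11}{v}\right)$ ($d{\left(v \right)} = \left(v + \frac{11}{v}\right) \left(13 + v\right) = \left(13 + v\right) \left(v + \frac{11}{v}\right)$)
$g = 9$
$\left(4 \left(-3\right) + 1\right) + g d{\left(12 \right)} = \left(4 \left(-3\right) + 1\right) + 9 \left(11 + 12^{2} + 13 \cdot 12 + \frac{143}{12}\right) = \left(-12 + 1\right) + 9 \left(11 + 144 + 156 + 143 \cdot \frac{1}{12}\right) = -11 + 9 \left(11 + 144 + 156 + \frac{143}{12}\right) = -11 + 9 \cdot \frac{3875}{12} = -11 + \frac{11625}{4} = \frac{11581}{4}$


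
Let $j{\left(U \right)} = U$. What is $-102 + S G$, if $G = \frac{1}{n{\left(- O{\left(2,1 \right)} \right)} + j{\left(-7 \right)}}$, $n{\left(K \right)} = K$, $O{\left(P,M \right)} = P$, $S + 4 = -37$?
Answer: $- \frac{877}{9} \approx -97.444$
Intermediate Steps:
$S = -41$ ($S = -4 - 37 = -41$)
$G = - \frac{1}{9}$ ($G = \frac{1}{\left(-1\right) 2 - 7} = \frac{1}{-2 - 7} = \frac{1}{-9} = - \frac{1}{9} \approx -0.11111$)
$-102 + S G = -102 - - \frac{41}{9} = -102 + \frac{41}{9} = - \frac{877}{9}$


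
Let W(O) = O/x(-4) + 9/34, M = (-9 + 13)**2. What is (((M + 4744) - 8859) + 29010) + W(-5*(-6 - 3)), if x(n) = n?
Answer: 1693201/68 ≈ 24900.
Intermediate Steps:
M = 16 (M = 4**2 = 16)
W(O) = 9/34 - O/4 (W(O) = O/(-4) + 9/34 = O*(-1/4) + 9*(1/34) = -O/4 + 9/34 = 9/34 - O/4)
(((M + 4744) - 8859) + 29010) + W(-5*(-6 - 3)) = (((16 + 4744) - 8859) + 29010) + (9/34 - (-5)*(-6 - 3)/4) = ((4760 - 8859) + 29010) + (9/34 - (-5)*(-9)/4) = (-4099 + 29010) + (9/34 - 1/4*45) = 24911 + (9/34 - 45/4) = 24911 - 747/68 = 1693201/68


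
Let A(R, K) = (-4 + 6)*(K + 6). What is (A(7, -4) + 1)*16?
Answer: 80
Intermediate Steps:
A(R, K) = 12 + 2*K (A(R, K) = 2*(6 + K) = 12 + 2*K)
(A(7, -4) + 1)*16 = ((12 + 2*(-4)) + 1)*16 = ((12 - 8) + 1)*16 = (4 + 1)*16 = 5*16 = 80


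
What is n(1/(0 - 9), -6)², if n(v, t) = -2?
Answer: 4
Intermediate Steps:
n(1/(0 - 9), -6)² = (-2)² = 4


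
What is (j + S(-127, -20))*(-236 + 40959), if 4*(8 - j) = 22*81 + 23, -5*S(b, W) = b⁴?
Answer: -42375841871167/20 ≈ -2.1188e+12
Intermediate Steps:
S(b, W) = -b⁴/5
j = -1773/4 (j = 8 - (22*81 + 23)/4 = 8 - (1782 + 23)/4 = 8 - ¼*1805 = 8 - 1805/4 = -1773/4 ≈ -443.25)
(j + S(-127, -20))*(-236 + 40959) = (-1773/4 - ⅕*(-127)⁴)*(-236 + 40959) = (-1773/4 - ⅕*260144641)*40723 = (-1773/4 - 260144641/5)*40723 = -1040587429/20*40723 = -42375841871167/20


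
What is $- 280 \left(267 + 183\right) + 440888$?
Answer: $314888$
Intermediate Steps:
$- 280 \left(267 + 183\right) + 440888 = \left(-280\right) 450 + 440888 = -126000 + 440888 = 314888$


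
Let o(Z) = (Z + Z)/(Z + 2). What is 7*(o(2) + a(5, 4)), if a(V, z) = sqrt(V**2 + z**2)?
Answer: 7 + 7*sqrt(41) ≈ 51.822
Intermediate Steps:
o(Z) = 2*Z/(2 + Z) (o(Z) = (2*Z)/(2 + Z) = 2*Z/(2 + Z))
7*(o(2) + a(5, 4)) = 7*(2*2/(2 + 2) + sqrt(5**2 + 4**2)) = 7*(2*2/4 + sqrt(25 + 16)) = 7*(2*2*(1/4) + sqrt(41)) = 7*(1 + sqrt(41)) = 7 + 7*sqrt(41)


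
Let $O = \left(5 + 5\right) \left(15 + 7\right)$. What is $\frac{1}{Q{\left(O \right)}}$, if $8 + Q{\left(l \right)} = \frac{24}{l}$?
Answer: $- \frac{55}{434} \approx -0.12673$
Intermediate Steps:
$O = 220$ ($O = 10 \cdot 22 = 220$)
$Q{\left(l \right)} = -8 + \frac{24}{l}$
$\frac{1}{Q{\left(O \right)}} = \frac{1}{-8 + \frac{24}{220}} = \frac{1}{-8 + 24 \cdot \frac{1}{220}} = \frac{1}{-8 + \frac{6}{55}} = \frac{1}{- \frac{434}{55}} = - \frac{55}{434}$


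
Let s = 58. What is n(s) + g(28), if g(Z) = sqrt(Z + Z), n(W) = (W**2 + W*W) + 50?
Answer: 6778 + 2*sqrt(14) ≈ 6785.5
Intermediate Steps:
n(W) = 50 + 2*W**2 (n(W) = (W**2 + W**2) + 50 = 2*W**2 + 50 = 50 + 2*W**2)
g(Z) = sqrt(2)*sqrt(Z) (g(Z) = sqrt(2*Z) = sqrt(2)*sqrt(Z))
n(s) + g(28) = (50 + 2*58**2) + sqrt(2)*sqrt(28) = (50 + 2*3364) + sqrt(2)*(2*sqrt(7)) = (50 + 6728) + 2*sqrt(14) = 6778 + 2*sqrt(14)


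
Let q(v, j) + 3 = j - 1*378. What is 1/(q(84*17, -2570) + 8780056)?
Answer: 1/8777105 ≈ 1.1393e-7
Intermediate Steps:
q(v, j) = -381 + j (q(v, j) = -3 + (j - 1*378) = -3 + (j - 378) = -3 + (-378 + j) = -381 + j)
1/(q(84*17, -2570) + 8780056) = 1/((-381 - 2570) + 8780056) = 1/(-2951 + 8780056) = 1/8777105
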